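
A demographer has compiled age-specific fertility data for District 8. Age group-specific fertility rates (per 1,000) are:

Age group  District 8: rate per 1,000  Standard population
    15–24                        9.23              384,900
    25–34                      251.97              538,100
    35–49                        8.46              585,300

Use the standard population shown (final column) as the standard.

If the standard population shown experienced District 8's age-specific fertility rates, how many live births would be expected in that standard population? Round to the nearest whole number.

Expected live births = Σ (standard pop × age-specific rate ÷ 1,000)
= 384,900×9.23/1,000 + 538,100×251.97/1,000 + 585,300×8.46/1,000
= 3552.63 + 135585.06 + 4951.64 = 144089.32.

144089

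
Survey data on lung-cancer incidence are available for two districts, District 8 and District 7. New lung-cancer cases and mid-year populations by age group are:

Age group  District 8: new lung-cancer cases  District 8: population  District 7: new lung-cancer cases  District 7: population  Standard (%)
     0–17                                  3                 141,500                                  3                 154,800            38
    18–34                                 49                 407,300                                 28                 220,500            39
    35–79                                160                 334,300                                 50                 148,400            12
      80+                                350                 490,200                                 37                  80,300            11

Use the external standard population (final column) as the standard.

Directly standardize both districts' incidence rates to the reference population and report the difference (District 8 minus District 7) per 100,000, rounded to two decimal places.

4.29

Age-specific rates per 100,000 for District 8: 2.12, 12.03, 47.86, 71.40.
For District 7: 1.94, 12.70, 33.69, 46.08.
Standard weights: 0.38, 0.39, 0.12, 0.11.
District 8: 0.3800×2.12 + 0.3900×12.03 + 0.1200×47.86 + 0.1100×71.40 = 19.0948 per 100,000.
District 7: 0.3800×1.94 + 0.3900×12.70 + 0.1200×33.69 + 0.1100×46.08 = 14.8004 per 100,000.
Difference = 19.0948 − 14.8004 = 4.2944.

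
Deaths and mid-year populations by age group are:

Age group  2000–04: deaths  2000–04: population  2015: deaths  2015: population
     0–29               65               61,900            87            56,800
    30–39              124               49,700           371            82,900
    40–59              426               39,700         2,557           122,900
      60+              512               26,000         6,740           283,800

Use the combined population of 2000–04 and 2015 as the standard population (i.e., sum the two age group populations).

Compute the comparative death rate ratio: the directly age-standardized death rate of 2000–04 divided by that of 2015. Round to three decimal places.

Age-specific rates per 100,000 for 2000–04: 105.01, 249.50, 1073.05, 1969.23.
For 2015: 153.17, 447.53, 2080.55, 2374.91.
Combined standard total = 723,700; weights = 0.1640, 0.1832, 0.2247, 0.4281.
2000–04: 0.1640×105.01 + 0.1832×249.50 + 0.2247×1073.05 + 0.4281×1969.23 = 1147.0126 per 100,000.
2015: 0.1640×153.17 + 0.1832×447.53 + 0.2247×2080.55 + 0.4281×2374.91 = 1591.2242 per 100,000.
Ratio = 1147.0126 ÷ 1591.2242 = 0.72084.

0.721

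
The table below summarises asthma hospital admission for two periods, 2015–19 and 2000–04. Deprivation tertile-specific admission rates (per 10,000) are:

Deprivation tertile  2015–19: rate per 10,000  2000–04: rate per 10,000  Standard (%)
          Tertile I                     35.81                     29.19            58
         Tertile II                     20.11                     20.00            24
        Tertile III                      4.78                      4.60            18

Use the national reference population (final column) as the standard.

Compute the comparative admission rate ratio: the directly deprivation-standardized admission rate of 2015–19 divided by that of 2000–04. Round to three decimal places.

1.173

Standard weights: 0.58, 0.24, 0.18.
2015–19: 0.5800×35.81 + 0.2400×20.11 + 0.1800×4.78 = 26.4566 per 10,000.
2000–04: 0.5800×29.19 + 0.2400×20.00 + 0.1800×4.60 = 22.5582 per 10,000.
Ratio = 26.4566 ÷ 22.5582 = 1.17282.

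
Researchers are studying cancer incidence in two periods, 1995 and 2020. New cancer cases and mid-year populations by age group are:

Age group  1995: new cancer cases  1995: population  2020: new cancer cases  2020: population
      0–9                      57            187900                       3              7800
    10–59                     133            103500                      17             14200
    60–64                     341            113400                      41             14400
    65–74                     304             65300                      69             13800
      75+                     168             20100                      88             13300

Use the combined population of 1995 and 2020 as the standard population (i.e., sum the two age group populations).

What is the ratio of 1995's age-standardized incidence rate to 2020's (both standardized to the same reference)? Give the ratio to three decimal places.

1.038

Age-specific rates per 100000 for 1995: 30.34, 128.50, 300.71, 465.54, 835.82.
For 2020: 38.46, 119.72, 284.72, 500.00, 661.65.
Combined standard total = 553700; weights = 0.3534, 0.2126, 0.2308, 0.1429, 0.0603.
1995: 0.3534×30.34 + 0.2126×128.50 + 0.2308×300.71 + 0.1429×465.54 + 0.0603×835.82 = 224.3678 per 100000.
2020: 0.3534×38.46 + 0.2126×119.72 + 0.2308×284.72 + 0.1429×500.00 + 0.0603×661.65 = 216.0999 per 100000.
Ratio = 224.3678 ÷ 216.0999 = 1.03826.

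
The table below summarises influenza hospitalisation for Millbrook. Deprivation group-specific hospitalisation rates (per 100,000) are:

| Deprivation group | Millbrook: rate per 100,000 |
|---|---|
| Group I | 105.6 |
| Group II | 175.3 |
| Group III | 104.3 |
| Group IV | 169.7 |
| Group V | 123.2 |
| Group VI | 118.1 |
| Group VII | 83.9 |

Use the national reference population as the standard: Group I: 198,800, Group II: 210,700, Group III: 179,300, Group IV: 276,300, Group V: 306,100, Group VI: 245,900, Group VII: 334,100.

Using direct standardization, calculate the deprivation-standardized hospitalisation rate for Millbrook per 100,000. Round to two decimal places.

124.66

Standard total = 1,751,200; weights = 0.1135, 0.1203, 0.1024, 0.1578, 0.1748, 0.1404, 0.1908.
Standardized rate: 0.1135×105.6 + 0.1203×175.3 + 0.1024×104.3 + 0.1578×169.7 + 0.1748×123.2 + 0.1404×118.1 + 0.1908×83.9 = 124.6582 per 100,000.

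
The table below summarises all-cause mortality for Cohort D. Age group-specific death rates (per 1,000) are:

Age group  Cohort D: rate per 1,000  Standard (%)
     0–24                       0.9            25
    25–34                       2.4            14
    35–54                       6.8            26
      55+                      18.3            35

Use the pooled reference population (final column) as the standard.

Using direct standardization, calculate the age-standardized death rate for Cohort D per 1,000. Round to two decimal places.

Standard weights: 0.25, 0.14, 0.26, 0.35.
Standardized rate: 0.2500×0.9 + 0.1400×2.4 + 0.2600×6.8 + 0.3500×18.3 = 8.7340 per 1,000.

8.73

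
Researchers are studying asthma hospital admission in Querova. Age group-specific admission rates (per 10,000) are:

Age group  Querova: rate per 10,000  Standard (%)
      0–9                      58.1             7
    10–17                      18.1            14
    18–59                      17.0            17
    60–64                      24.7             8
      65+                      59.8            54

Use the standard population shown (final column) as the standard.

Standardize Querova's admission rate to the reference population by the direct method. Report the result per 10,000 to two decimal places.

43.76

Standard weights: 0.07, 0.14, 0.17, 0.08, 0.54.
Standardized rate: 0.0700×58.1 + 0.1400×18.1 + 0.1700×17.0 + 0.0800×24.7 + 0.5400×59.8 = 43.7590 per 10,000.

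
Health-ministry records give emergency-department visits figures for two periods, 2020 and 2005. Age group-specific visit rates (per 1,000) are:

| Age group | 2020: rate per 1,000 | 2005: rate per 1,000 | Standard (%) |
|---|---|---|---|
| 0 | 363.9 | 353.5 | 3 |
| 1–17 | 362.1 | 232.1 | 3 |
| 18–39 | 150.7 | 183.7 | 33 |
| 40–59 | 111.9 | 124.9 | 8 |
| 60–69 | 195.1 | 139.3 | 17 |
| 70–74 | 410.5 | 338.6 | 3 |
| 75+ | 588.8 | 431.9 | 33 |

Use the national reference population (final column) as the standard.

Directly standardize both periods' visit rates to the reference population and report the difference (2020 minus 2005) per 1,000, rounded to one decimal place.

Standard weights: 0.03, 0.03, 0.33, 0.08, 0.17, 0.03, 0.33.
2020: 0.0300×363.9 + 0.0300×362.1 + 0.3300×150.7 + 0.0800×111.9 + 0.1700×195.1 + 0.0300×410.5 + 0.3300×588.8 = 320.2490 per 1,000.
2005: 0.0300×353.5 + 0.0300×232.1 + 0.3300×183.7 + 0.0800×124.9 + 0.1700×139.3 + 0.0300×338.6 + 0.3300×431.9 = 264.5470 per 1,000.
Difference = 320.2490 − 264.5470 = 55.7020.

55.7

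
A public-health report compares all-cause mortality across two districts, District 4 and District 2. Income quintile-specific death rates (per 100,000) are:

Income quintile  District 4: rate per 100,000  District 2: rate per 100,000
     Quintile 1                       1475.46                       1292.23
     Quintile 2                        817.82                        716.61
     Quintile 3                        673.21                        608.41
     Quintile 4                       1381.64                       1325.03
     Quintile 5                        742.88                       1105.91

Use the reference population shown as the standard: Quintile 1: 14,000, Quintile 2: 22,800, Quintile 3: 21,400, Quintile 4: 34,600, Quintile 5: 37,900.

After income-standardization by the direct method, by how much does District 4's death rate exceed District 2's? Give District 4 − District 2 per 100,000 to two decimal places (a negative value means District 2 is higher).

Standard total = 130,700; weights = 0.1071, 0.1744, 0.1637, 0.2647, 0.2900.
District 4: 0.1071×1475.46 + 0.1744×817.82 + 0.1637×673.21 + 0.2647×1381.64 + 0.2900×742.88 = 992.1142 per 100,000.
District 2: 0.1071×1292.23 + 0.1744×716.61 + 0.1637×608.41 + 0.2647×1325.03 + 0.2900×1105.91 = 1034.5060 per 100,000.
Difference = 992.1142 − 1034.5060 = -42.3918.

-42.39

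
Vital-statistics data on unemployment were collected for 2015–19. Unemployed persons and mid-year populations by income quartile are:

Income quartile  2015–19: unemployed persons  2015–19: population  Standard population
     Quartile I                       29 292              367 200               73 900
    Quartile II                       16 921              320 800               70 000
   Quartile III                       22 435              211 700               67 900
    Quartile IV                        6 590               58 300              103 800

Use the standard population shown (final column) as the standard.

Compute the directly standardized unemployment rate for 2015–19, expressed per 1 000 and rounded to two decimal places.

90.36

Income-specific rates per 1 000 for 2015–19: 79.771, 52.746, 105.975, 113.036.
Standard total = 315 600; weights = 0.2342, 0.2218, 0.2151, 0.3289.
Standardized rate: 0.2342×79.771 + 0.2218×52.746 + 0.2151×105.975 + 0.3289×113.036 = 90.3555 per 1 000.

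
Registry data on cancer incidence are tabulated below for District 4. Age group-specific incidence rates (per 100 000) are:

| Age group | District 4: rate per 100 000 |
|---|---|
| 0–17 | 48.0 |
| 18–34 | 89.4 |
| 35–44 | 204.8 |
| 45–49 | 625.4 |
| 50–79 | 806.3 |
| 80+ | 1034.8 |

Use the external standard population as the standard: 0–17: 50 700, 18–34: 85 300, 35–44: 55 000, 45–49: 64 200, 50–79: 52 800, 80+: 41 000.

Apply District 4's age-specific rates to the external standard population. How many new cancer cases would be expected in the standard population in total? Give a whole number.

Expected new cancer cases = Σ (standard pop × age-specific rate ÷ 100 000)
= 50 700×48.0/100 000 + 85 300×89.4/100 000 + 55 000×204.8/100 000 + 64 200×625.4/100 000 + 52 800×806.3/100 000 + 41 000×1034.8/100 000
= 24.34 + 76.26 + 112.64 + 401.51 + 425.73 + 424.27 = 1464.74.

1465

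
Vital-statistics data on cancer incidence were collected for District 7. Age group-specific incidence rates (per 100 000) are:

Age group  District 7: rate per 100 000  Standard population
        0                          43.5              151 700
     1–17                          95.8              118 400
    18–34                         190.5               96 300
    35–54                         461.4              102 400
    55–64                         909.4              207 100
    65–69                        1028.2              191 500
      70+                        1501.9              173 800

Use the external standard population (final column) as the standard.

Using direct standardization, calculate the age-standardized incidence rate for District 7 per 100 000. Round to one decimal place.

Standard total = 1 041 200; weights = 0.1457, 0.1137, 0.0925, 0.0983, 0.1989, 0.1839, 0.1669.
Standardized rate: 0.1457×43.5 + 0.1137×95.8 + 0.0925×190.5 + 0.0983×461.4 + 0.1989×909.4 + 0.1839×1028.2 + 0.1669×1501.9 = 700.9234 per 100 000.

700.9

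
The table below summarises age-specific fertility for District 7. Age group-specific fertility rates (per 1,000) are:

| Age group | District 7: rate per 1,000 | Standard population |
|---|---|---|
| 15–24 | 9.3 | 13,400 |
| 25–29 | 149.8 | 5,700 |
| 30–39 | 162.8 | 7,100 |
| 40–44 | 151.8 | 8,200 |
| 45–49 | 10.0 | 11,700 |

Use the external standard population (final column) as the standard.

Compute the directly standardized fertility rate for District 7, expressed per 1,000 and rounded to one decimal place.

75.8

Standard total = 46,100; weights = 0.2907, 0.1236, 0.1540, 0.1779, 0.2538.
Standardized rate: 0.2907×9.3 + 0.1236×149.8 + 0.1540×162.8 + 0.1779×151.8 + 0.2538×10.0 = 75.8377 per 1,000.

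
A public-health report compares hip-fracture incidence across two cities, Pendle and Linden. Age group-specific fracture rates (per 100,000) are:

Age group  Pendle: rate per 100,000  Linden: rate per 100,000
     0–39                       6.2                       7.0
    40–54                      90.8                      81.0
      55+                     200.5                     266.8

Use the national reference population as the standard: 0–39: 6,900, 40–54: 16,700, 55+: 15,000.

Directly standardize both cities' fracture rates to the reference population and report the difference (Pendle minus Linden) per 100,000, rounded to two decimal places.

-21.67

Standard total = 38,600; weights = 0.1788, 0.4326, 0.3886.
Pendle: 0.1788×6.2 + 0.4326×90.8 + 0.3886×200.5 = 118.3067 per 100,000.
Linden: 0.1788×7.0 + 0.4326×81.0 + 0.3886×266.8 = 139.9741 per 100,000.
Difference = 118.3067 − 139.9741 = -21.6674.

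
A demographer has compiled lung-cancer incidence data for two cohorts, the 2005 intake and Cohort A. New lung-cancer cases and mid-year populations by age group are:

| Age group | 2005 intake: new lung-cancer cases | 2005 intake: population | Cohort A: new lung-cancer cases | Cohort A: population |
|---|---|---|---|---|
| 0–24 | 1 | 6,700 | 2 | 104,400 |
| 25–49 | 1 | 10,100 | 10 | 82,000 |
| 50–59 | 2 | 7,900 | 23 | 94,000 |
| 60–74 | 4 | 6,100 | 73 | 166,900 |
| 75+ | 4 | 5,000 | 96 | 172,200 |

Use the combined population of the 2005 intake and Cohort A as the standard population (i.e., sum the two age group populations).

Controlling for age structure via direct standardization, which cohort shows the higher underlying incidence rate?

2005 intake

Age-specific rates per 100,000 for the 2005 intake: 14.93, 9.90, 25.32, 65.57, 80.00.
For Cohort A: 1.92, 12.20, 24.47, 43.74, 55.75.
Combined standard total = 655,300; weights = 0.1695, 0.1405, 0.1555, 0.2640, 0.2704.
The 2005 intake: 0.1695×14.93 + 0.1405×9.90 + 0.1555×25.32 + 0.2640×65.57 + 0.2704×80.00 = 46.8031 per 100,000.
Cohort A: 0.1695×1.92 + 0.1405×12.20 + 0.1555×24.47 + 0.2640×43.74 + 0.2704×55.75 = 32.4658 per 100,000.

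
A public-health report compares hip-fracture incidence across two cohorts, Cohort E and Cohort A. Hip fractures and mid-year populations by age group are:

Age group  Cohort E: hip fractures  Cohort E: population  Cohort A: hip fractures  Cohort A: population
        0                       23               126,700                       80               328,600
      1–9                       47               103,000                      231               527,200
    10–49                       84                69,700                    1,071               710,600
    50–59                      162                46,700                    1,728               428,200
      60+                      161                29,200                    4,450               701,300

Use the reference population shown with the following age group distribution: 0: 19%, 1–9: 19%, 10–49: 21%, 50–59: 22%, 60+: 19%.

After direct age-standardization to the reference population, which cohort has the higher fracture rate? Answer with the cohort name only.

Age-specific rates per 100,000 for Cohort E: 18.15, 45.63, 120.52, 346.90, 551.37.
For Cohort A: 24.35, 43.82, 150.72, 403.55, 634.54.
Standard weights: 0.19, 0.19, 0.21, 0.22, 0.19.
Cohort E: 0.1900×18.15 + 0.1900×45.63 + 0.2100×120.52 + 0.2200×346.90 + 0.1900×551.37 = 218.5047 per 100,000.
Cohort A: 0.1900×24.35 + 0.1900×43.82 + 0.2100×150.72 + 0.2200×403.55 + 0.1900×634.54 = 253.9443 per 100,000.

Cohort A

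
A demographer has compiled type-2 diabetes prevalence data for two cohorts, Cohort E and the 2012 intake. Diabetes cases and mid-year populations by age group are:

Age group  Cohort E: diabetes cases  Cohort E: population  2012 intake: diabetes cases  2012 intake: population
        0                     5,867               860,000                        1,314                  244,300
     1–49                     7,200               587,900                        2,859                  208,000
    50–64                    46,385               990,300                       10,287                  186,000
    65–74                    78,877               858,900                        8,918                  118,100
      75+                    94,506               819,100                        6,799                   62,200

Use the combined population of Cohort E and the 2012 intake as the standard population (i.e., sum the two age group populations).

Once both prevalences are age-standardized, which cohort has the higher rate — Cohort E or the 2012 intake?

Age-specific rates per 1,000 for Cohort E: 6.822, 12.247, 46.839, 91.835, 115.378.
For the 2012 intake: 5.379, 13.745, 55.306, 75.512, 109.309.
Combined standard total = 4,934,800; weights = 0.2238, 0.1613, 0.2384, 0.1980, 0.1786.
Cohort E: 0.2238×6.822 + 0.1613×12.247 + 0.2384×46.839 + 0.1980×91.835 + 0.1786×115.378 = 53.4537 per 1,000.
The 2012 intake: 0.2238×5.379 + 0.1613×13.745 + 0.2384×55.306 + 0.1980×75.512 + 0.1786×109.309 = 51.0751 per 1,000.

Cohort E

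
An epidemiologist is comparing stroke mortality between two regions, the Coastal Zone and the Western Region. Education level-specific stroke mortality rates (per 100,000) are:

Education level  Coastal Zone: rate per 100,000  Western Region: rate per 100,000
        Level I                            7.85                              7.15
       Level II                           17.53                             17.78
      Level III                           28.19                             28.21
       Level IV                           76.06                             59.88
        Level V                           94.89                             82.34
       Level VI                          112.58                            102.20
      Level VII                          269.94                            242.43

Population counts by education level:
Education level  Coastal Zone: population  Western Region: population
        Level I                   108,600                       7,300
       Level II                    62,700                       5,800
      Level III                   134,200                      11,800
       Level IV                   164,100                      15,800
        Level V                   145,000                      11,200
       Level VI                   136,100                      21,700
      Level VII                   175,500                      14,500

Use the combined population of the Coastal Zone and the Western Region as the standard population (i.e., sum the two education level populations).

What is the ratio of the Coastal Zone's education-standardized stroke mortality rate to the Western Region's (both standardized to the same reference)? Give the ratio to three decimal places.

Combined standard total = 1,014,300; weights = 0.1143, 0.0675, 0.1439, 0.1774, 0.1540, 0.1556, 0.1873.
The Coastal Zone: 0.1143×7.85 + 0.0675×17.53 + 0.1439×28.19 + 0.1774×76.06 + 0.1540×94.89 + 0.1556×112.58 + 0.1873×269.94 = 102.3219 per 100,000.
The Western Region: 0.1143×7.15 + 0.0675×17.78 + 0.1439×28.21 + 0.1774×59.88 + 0.1540×82.34 + 0.1556×102.20 + 0.1873×242.43 = 90.6912 per 100,000.
Ratio = 102.3219 ÷ 90.6912 = 1.12825.

1.128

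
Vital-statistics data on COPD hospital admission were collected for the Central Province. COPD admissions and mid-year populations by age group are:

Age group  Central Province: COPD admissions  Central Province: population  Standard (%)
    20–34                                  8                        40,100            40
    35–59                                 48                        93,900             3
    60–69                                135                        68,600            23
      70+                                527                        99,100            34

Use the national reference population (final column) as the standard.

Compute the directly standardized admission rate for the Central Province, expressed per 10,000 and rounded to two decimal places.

23.56

Age-specific rates per 10,000 for the Central Province: 2.00, 5.11, 19.68, 53.18.
Standard weights: 0.40, 0.03, 0.23, 0.34.
Standardized rate: 0.4000×2.00 + 0.0300×5.11 + 0.2300×19.68 + 0.3400×53.18 = 23.5583 per 10,000.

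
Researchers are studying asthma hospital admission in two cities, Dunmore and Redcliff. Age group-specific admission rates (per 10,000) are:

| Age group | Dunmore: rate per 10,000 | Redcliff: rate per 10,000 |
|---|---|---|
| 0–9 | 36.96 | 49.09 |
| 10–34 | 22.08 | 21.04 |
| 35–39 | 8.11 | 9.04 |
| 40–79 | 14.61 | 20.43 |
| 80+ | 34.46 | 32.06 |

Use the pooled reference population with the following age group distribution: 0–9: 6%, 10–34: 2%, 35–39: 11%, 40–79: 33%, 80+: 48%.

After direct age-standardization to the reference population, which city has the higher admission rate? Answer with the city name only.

Standard weights: 0.06, 0.02, 0.11, 0.33, 0.48.
Dunmore: 0.0600×36.96 + 0.0200×22.08 + 0.1100×8.11 + 0.3300×14.61 + 0.4800×34.46 = 24.9134 per 10,000.
Redcliff: 0.0600×49.09 + 0.0200×21.04 + 0.1100×9.04 + 0.3300×20.43 + 0.4800×32.06 = 26.4913 per 10,000.

Redcliff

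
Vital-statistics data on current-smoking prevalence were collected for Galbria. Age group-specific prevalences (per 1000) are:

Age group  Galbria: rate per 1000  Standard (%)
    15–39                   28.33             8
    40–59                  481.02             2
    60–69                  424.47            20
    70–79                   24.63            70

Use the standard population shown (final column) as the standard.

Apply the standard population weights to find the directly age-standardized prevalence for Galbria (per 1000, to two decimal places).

114.02

Standard weights: 0.08, 0.02, 0.20, 0.70.
Standardized rate: 0.0800×28.33 + 0.0200×481.02 + 0.2000×424.47 + 0.7000×24.63 = 114.0218 per 1000.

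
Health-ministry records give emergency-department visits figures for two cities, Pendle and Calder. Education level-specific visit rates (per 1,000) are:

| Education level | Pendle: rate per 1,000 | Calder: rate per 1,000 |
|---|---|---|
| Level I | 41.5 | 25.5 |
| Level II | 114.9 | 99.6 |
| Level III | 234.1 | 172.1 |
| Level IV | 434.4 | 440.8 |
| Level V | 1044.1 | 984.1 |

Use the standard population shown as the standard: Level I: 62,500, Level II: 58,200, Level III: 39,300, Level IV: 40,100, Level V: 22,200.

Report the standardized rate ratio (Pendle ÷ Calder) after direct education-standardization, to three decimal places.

1.101

Standard total = 222,300; weights = 0.2812, 0.2618, 0.1768, 0.1804, 0.0999.
Pendle: 0.2812×41.5 + 0.2618×114.9 + 0.1768×234.1 + 0.1804×434.4 + 0.0999×1044.1 = 265.7648 per 1,000.
Calder: 0.2812×25.5 + 0.2618×99.6 + 0.1768×172.1 + 0.1804×440.8 + 0.0999×984.1 = 241.4624 per 1,000.
Ratio = 265.7648 ÷ 241.4624 = 1.10065.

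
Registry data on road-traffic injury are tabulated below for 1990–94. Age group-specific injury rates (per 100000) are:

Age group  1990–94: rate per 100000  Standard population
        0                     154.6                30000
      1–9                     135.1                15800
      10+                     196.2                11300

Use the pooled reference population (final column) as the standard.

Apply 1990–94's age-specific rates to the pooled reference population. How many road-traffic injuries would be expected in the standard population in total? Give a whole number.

90

Expected road-traffic injuries = Σ (standard pop × age-specific rate ÷ 100000)
= 30000×154.6/100000 + 15800×135.1/100000 + 11300×196.2/100000
= 46.38 + 21.35 + 22.17 = 89.90.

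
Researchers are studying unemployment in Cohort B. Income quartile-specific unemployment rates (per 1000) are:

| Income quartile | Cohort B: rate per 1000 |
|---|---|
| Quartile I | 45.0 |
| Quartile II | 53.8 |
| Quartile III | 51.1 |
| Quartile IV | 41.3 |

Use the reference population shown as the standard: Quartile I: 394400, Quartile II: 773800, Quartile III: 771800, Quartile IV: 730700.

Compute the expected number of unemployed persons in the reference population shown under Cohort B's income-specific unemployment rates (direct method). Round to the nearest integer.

Expected unemployed persons = Σ (standard pop × income-specific rate ÷ 1000)
= 394400×45.0/1000 + 773800×53.8/1000 + 771800×51.1/1000 + 730700×41.3/1000
= 17748.00 + 41630.44 + 39438.98 + 30177.91 = 128995.33.

128995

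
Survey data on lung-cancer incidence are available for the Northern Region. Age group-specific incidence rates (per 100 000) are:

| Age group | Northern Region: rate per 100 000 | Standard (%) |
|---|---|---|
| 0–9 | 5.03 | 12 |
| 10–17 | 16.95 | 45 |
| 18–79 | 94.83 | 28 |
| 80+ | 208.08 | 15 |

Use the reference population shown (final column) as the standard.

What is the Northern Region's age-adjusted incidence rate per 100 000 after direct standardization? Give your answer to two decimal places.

66.00

Standard weights: 0.12, 0.45, 0.28, 0.15.
Standardized rate: 0.1200×5.03 + 0.4500×16.95 + 0.2800×94.83 + 0.1500×208.08 = 65.9955 per 100 000.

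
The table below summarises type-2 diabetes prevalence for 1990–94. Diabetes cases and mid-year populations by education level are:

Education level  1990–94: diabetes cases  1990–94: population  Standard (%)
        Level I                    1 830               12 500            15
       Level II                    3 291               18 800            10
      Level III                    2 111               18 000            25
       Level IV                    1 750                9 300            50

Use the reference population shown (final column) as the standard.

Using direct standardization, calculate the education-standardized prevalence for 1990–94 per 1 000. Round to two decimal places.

Education-specific rates per 1 000 for 1990–94: 146.400, 175.053, 117.278, 188.172.
Standard weights: 0.15, 0.10, 0.25, 0.50.
Standardized rate: 0.1500×146.400 + 0.1000×175.053 + 0.2500×117.278 + 0.5000×188.172 = 162.8708 per 1 000.

162.87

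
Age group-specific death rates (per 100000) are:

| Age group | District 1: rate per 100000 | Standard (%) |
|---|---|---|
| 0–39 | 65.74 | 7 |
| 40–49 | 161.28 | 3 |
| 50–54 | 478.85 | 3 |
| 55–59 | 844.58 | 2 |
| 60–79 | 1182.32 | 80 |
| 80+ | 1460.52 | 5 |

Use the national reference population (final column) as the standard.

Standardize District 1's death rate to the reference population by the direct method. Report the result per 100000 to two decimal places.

1059.58

Standard weights: 0.07, 0.03, 0.03, 0.02, 0.80, 0.05.
Standardized rate: 0.0700×65.74 + 0.0300×161.28 + 0.0300×478.85 + 0.0200×844.58 + 0.8000×1182.32 + 0.0500×1460.52 = 1059.5793 per 100000.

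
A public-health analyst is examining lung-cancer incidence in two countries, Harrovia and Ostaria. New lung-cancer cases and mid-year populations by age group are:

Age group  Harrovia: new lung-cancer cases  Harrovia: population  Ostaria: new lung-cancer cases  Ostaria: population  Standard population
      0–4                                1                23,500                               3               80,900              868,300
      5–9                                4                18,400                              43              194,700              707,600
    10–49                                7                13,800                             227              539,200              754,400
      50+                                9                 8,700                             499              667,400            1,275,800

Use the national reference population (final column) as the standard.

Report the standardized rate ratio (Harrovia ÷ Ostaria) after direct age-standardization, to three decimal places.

1.297

Age-specific rates per 100,000 for Harrovia: 4.26, 21.74, 50.72, 103.45.
For Ostaria: 3.71, 22.09, 42.10, 74.77.
Standard total = 3,606,100; weights = 0.2408, 0.1962, 0.2092, 0.3538.
Harrovia: 0.2408×4.26 + 0.1962×21.74 + 0.2092×50.72 + 0.3538×103.45 = 52.5009 per 100,000.
Ostaria: 0.2408×3.71 + 0.1962×22.09 + 0.2092×42.10 + 0.3538×74.77 = 40.4858 per 100,000.
Ratio = 52.5009 ÷ 40.4858 = 1.29677.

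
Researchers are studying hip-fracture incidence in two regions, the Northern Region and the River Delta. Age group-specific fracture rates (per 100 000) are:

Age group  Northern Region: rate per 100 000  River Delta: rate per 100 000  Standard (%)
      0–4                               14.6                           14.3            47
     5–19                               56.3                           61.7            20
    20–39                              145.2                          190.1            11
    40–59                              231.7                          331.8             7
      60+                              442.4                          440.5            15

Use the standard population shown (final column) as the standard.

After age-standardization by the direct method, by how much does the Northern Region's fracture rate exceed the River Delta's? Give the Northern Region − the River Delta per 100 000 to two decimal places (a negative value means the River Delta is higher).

-12.60

Standard weights: 0.47, 0.20, 0.11, 0.07, 0.15.
The Northern Region: 0.4700×14.6 + 0.2000×56.3 + 0.1100×145.2 + 0.0700×231.7 + 0.1500×442.4 = 116.6730 per 100 000.
The River Delta: 0.4700×14.3 + 0.2000×61.7 + 0.1100×190.1 + 0.0700×331.8 + 0.1500×440.5 = 129.2730 per 100 000.
Difference = 116.6730 − 129.2730 = -12.6000.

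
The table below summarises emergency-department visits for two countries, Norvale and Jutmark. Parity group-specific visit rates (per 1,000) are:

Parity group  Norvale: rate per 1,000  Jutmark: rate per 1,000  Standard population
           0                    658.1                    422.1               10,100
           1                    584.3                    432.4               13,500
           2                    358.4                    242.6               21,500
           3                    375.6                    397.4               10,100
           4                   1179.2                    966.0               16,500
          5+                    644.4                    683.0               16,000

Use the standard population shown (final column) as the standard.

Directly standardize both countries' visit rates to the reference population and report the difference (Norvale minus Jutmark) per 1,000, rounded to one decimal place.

Standard total = 87,700; weights = 0.1152, 0.1539, 0.2452, 0.1152, 0.1881, 0.1824.
Norvale: 0.1152×658.1 + 0.1539×584.3 + 0.2452×358.4 + 0.1152×375.6 + 0.1881×1179.2 + 0.1824×644.4 = 636.2739 per 1,000.
Jutmark: 0.1152×422.1 + 0.1539×432.4 + 0.2452×242.6 + 0.1152×397.4 + 0.1881×966.0 + 0.1824×683.0 = 526.7645 per 1,000.
Difference = 636.2739 − 526.7645 = 109.5094.

109.5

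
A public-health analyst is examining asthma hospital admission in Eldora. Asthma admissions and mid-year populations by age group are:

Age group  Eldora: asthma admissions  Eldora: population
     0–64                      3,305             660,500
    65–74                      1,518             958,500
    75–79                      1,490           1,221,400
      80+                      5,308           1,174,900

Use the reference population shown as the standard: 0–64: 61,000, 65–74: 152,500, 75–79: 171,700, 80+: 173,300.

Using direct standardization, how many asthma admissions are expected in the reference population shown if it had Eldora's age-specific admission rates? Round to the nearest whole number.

Age-specific rates per 10,000 for Eldora: 50.04, 15.84, 12.20, 45.18.
Expected asthma admissions = Σ (standard pop × age-specific rate ÷ 10,000)
= 61,000×50.04/10,000 + 152,500×15.84/10,000 + 171,700×12.20/10,000 + 173,300×45.18/10,000
= 305.23 + 241.52 + 209.46 + 782.94 = 1539.15.

1539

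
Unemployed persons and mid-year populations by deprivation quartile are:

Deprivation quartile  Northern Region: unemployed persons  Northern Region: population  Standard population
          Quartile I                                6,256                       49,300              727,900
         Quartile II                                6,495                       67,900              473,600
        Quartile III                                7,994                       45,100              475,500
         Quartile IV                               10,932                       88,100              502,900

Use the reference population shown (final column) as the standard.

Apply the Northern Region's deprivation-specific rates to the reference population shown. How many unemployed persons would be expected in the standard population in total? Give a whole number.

284356

Deprivation-specific rates per 1,000 for the Northern Region: 126.897, 95.655, 177.251, 124.086.
Expected unemployed persons = Σ (standard pop × deprivation-specific rate ÷ 1,000)
= 727,900×126.897/1,000 + 473,600×95.655/1,000 + 475,500×177.251/1,000 + 502,900×124.086/1,000
= 92368.00 + 45302.39 + 84282.64 + 62402.98 = 284356.01.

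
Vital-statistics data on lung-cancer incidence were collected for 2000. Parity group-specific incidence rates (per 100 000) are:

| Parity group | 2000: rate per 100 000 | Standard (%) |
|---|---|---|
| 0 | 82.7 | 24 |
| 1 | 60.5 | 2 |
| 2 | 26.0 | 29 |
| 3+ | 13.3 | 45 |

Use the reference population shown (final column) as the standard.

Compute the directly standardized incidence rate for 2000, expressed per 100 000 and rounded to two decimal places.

Standard weights: 0.24, 0.02, 0.29, 0.45.
Standardized rate: 0.2400×82.7 + 0.0200×60.5 + 0.2900×26.0 + 0.4500×13.3 = 34.5830 per 100 000.

34.58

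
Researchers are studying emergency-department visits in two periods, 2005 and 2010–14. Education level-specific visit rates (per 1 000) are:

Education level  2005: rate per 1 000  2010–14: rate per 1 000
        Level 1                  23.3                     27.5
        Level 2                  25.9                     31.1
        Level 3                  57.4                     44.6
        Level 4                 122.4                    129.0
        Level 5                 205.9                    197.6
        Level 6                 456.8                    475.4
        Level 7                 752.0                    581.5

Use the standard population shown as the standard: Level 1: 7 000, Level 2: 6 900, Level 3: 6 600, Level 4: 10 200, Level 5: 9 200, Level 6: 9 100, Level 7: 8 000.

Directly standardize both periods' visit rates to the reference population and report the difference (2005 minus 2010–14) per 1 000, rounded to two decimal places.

21.46

Standard total = 57 000; weights = 0.1228, 0.1211, 0.1158, 0.1789, 0.1614, 0.1596, 0.1404.
2005: 0.1228×23.3 + 0.1211×25.9 + 0.1158×57.4 + 0.1789×122.4 + 0.1614×205.9 + 0.1596×456.8 + 0.1404×752.0 = 246.2507 per 1 000.
2010–14: 0.1228×27.5 + 0.1211×31.1 + 0.1158×44.6 + 0.1789×129.0 + 0.1614×197.6 + 0.1596×475.4 + 0.1404×581.5 = 224.7949 per 1 000.
Difference = 246.2507 − 224.7949 = 21.4558.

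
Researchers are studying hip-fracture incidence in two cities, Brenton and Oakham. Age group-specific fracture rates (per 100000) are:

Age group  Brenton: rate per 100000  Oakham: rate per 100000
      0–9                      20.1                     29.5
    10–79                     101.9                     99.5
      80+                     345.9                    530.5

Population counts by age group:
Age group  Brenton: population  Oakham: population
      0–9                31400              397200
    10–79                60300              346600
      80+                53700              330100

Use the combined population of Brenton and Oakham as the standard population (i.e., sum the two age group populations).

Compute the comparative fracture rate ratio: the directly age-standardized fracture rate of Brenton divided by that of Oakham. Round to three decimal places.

0.712

Combined standard total = 1219300; weights = 0.3515, 0.3337, 0.3148.
Brenton: 0.3515×20.1 + 0.3337×101.9 + 0.3148×345.9 = 149.9503 per 100000.
Oakham: 0.3515×29.5 + 0.3337×99.5 + 0.3148×530.5 = 210.5603 per 100000.
Ratio = 149.9503 ÷ 210.5603 = 0.71215.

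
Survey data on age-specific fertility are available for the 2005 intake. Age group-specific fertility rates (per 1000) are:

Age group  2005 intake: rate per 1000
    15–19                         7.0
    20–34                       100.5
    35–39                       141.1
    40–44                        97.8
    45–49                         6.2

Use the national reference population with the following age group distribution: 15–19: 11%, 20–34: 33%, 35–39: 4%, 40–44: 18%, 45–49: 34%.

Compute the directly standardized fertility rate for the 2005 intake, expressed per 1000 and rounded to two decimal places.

Standard weights: 0.11, 0.33, 0.04, 0.18, 0.34.
Standardized rate: 0.1100×7.0 + 0.3300×100.5 + 0.0400×141.1 + 0.1800×97.8 + 0.3400×6.2 = 59.2910 per 1000.

59.29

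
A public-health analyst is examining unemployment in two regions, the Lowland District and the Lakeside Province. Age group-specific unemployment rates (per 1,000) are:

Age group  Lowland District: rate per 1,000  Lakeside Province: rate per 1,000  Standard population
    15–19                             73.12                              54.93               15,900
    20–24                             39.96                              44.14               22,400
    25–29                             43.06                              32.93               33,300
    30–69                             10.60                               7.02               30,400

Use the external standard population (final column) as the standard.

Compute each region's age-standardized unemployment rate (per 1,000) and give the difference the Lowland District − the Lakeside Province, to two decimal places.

Standard total = 102,000; weights = 0.1559, 0.2196, 0.3265, 0.2980.
The Lowland District: 0.1559×73.12 + 0.2196×39.96 + 0.3265×43.06 + 0.2980×10.60 = 37.3907 per 1,000.
The Lakeside Province: 0.1559×54.93 + 0.2196×44.14 + 0.3265×32.93 + 0.2980×7.02 = 31.0990 per 1,000.
Difference = 37.3907 − 31.0990 = 6.2917.

6.29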